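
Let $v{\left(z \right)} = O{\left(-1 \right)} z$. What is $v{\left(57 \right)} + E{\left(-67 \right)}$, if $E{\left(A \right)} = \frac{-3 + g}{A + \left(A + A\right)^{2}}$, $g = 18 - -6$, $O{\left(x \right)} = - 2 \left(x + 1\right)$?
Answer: $\frac{7}{5963} \approx 0.0011739$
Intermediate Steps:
$O{\left(x \right)} = -2 - 2 x$ ($O{\left(x \right)} = - 2 \left(1 + x\right) = -2 - 2 x$)
$v{\left(z \right)} = 0$ ($v{\left(z \right)} = \left(-2 - -2\right) z = \left(-2 + 2\right) z = 0 z = 0$)
$g = 24$ ($g = 18 + 6 = 24$)
$E{\left(A \right)} = \frac{21}{A + 4 A^{2}}$ ($E{\left(A \right)} = \frac{-3 + 24}{A + \left(A + A\right)^{2}} = \frac{21}{A + \left(2 A\right)^{2}} = \frac{21}{A + 4 A^{2}}$)
$v{\left(57 \right)} + E{\left(-67 \right)} = 0 + \frac{21}{\left(-67\right) \left(1 + 4 \left(-67\right)\right)} = 0 + 21 \left(- \frac{1}{67}\right) \frac{1}{1 - 268} = 0 + 21 \left(- \frac{1}{67}\right) \frac{1}{-267} = 0 + 21 \left(- \frac{1}{67}\right) \left(- \frac{1}{267}\right) = 0 + \frac{7}{5963} = \frac{7}{5963}$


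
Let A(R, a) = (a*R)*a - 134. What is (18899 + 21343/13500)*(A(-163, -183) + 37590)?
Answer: -1383274711521593/13500 ≈ -1.0246e+11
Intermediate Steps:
A(R, a) = -134 + R*a² (A(R, a) = (R*a)*a - 134 = R*a² - 134 = -134 + R*a²)
(18899 + 21343/13500)*(A(-163, -183) + 37590) = (18899 + 21343/13500)*((-134 - 163*(-183)²) + 37590) = (18899 + 21343*(1/13500))*((-134 - 163*33489) + 37590) = (18899 + 21343/13500)*((-134 - 5458707) + 37590) = 255157843*(-5458841 + 37590)/13500 = (255157843/13500)*(-5421251) = -1383274711521593/13500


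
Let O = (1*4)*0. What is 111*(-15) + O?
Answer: -1665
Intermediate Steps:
O = 0 (O = 4*0 = 0)
111*(-15) + O = 111*(-15) + 0 = -1665 + 0 = -1665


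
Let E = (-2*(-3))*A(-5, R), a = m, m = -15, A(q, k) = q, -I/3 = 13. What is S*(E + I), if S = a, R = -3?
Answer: 1035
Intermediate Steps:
I = -39 (I = -3*13 = -39)
a = -15
S = -15
E = -30 (E = -2*(-3)*(-5) = 6*(-5) = -30)
S*(E + I) = -15*(-30 - 39) = -15*(-69) = 1035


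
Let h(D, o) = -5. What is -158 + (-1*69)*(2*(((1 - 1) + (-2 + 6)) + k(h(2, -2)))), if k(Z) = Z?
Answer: -20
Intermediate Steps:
-158 + (-1*69)*(2*(((1 - 1) + (-2 + 6)) + k(h(2, -2)))) = -158 + (-1*69)*(2*(((1 - 1) + (-2 + 6)) - 5)) = -158 - 138*((0 + 4) - 5) = -158 - 138*(4 - 5) = -158 - 138*(-1) = -158 - 69*(-2) = -158 + 138 = -20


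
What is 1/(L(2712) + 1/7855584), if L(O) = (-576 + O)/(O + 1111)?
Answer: 30031897632/16779531247 ≈ 1.7898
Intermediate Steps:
L(O) = (-576 + O)/(1111 + O)
1/(L(2712) + 1/7855584) = 1/((-576 + 2712)/(1111 + 2712) + 1/7855584) = 1/(2136/3823 + 1/7855584) = 1/(16779531247/30031897632) = 30031897632/16779531247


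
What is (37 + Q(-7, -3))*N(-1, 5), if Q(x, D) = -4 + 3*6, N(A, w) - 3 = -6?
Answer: -153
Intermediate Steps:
N(A, w) = -3 (N(A, w) = 3 - 6 = -3)
Q(x, D) = 14 (Q(x, D) = -4 + 18 = 14)
(37 + Q(-7, -3))*N(-1, 5) = (37 + 14)*(-3) = 51*(-3) = -153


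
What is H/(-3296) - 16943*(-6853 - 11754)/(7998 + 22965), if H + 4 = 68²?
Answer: 259737160159/25513512 ≈ 10180.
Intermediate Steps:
H = 4620 (H = -4 + 68² = -4 + 4624 = 4620)
H/(-3296) - 16943*(-6853 - 11754)/(7998 + 22965) = 4620/(-3296) - 16943*(-6853 - 11754)/(7998 + 22965) = 4620*(-1/3296) - 16943/(30963/(-18607)) = -1155/824 - 16943/(30963*(-1/18607)) = -1155/824 - 16943/(-30963/18607) = -1155/824 - 16943*(-18607/30963) = -1155/824 + 315258401/30963 = 259737160159/25513512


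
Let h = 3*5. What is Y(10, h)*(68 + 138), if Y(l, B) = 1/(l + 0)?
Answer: 103/5 ≈ 20.600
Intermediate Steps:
h = 15
Y(l, B) = 1/l
Y(10, h)*(68 + 138) = (68 + 138)/10 = (⅒)*206 = 103/5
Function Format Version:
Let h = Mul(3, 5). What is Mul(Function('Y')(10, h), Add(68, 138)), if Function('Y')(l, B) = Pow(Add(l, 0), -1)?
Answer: Rational(103, 5) ≈ 20.600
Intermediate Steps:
h = 15
Function('Y')(l, B) = Pow(l, -1)
Mul(Function('Y')(10, h), Add(68, 138)) = Mul(Pow(10, -1), Add(68, 138)) = Mul(Rational(1, 10), 206) = Rational(103, 5)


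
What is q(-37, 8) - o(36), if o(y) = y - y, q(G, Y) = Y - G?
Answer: 45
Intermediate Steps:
o(y) = 0
q(-37, 8) - o(36) = (8 - 1*(-37)) - 1*0 = (8 + 37) + 0 = 45 + 0 = 45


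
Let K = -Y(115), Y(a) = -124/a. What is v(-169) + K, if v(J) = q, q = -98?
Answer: -11146/115 ≈ -96.922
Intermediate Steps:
v(J) = -98
K = 124/115 (K = -(-124)/115 = -1*(-124/115) = 124/115 ≈ 1.0783)
v(-169) + K = -98 + 124/115 = -11146/115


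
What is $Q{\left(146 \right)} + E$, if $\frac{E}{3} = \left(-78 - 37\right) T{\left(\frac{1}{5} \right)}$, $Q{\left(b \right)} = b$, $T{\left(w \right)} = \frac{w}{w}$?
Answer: $-199$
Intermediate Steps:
$T{\left(w \right)} = 1$
$E = -345$ ($E = 3 \left(-78 - 37\right) 1 = 3 \left(\left(-115\right) 1\right) = 3 \left(-115\right) = -345$)
$Q{\left(146 \right)} + E = 146 - 345 = -199$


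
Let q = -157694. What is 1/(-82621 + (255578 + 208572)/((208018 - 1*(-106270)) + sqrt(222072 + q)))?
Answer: -4080449468855143/337124789431476481453 + 232075*sqrt(64378)/337124789431476481453 ≈ -1.2104e-5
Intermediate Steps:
1/(-82621 + (255578 + 208572)/((208018 - 1*(-106270)) + sqrt(222072 + q))) = 1/(-82621 + (255578 + 208572)/((208018 - 1*(-106270)) + sqrt(222072 - 157694))) = 1/(-82621 + 464150/((208018 + 106270) + sqrt(64378))) = 1/(-82621 + 464150/(314288 + sqrt(64378)))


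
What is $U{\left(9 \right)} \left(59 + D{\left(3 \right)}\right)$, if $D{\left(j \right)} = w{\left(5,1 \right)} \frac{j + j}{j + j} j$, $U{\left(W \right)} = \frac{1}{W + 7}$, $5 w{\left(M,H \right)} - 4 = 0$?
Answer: $\frac{307}{80} \approx 3.8375$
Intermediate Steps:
$w{\left(M,H \right)} = \frac{4}{5}$ ($w{\left(M,H \right)} = \frac{4}{5} + \frac{1}{5} \cdot 0 = \frac{4}{5} + 0 = \frac{4}{5}$)
$U{\left(W \right)} = \frac{1}{7 + W}$
$D{\left(j \right)} = \frac{4 j}{5}$ ($D{\left(j \right)} = \frac{4 \frac{j + j}{j + j}}{5} j = \frac{4 \frac{2 j}{2 j}}{5} j = \frac{4 \cdot 2 j \frac{1}{2 j}}{5} j = \frac{4}{5} \cdot 1 j = \frac{4 j}{5}$)
$U{\left(9 \right)} \left(59 + D{\left(3 \right)}\right) = \frac{59 + \frac{4}{5} \cdot 3}{7 + 9} = \frac{59 + \frac{12}{5}}{16} = \frac{1}{16} \cdot \frac{307}{5} = \frac{307}{80}$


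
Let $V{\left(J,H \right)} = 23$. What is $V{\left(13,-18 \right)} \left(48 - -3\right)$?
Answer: $1173$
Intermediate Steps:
$V{\left(13,-18 \right)} \left(48 - -3\right) = 23 \left(48 - -3\right) = 23 \left(48 + 3\right) = 23 \cdot 51 = 1173$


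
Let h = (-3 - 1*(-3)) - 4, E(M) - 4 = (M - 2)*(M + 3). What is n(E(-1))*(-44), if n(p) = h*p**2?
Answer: 704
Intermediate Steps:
E(M) = 4 + (-2 + M)*(3 + M) (E(M) = 4 + (M - 2)*(M + 3) = 4 + (-2 + M)*(3 + M))
h = -4 (h = (-3 + 3) - 4 = 0 - 4 = -4)
n(p) = -4*p**2
n(E(-1))*(-44) = -4*(-2 - 1 + (-1)**2)**2*(-44) = -4*(-2 - 1 + 1)**2*(-44) = -4*(-2)**2*(-44) = -4*4*(-44) = -16*(-44) = 704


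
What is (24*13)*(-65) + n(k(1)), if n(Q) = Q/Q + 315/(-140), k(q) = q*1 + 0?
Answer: -81125/4 ≈ -20281.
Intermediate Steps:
k(q) = q (k(q) = q + 0 = q)
n(Q) = -5/4 (n(Q) = 1 + 315*(-1/140) = 1 - 9/4 = -5/4)
(24*13)*(-65) + n(k(1)) = (24*13)*(-65) - 5/4 = 312*(-65) - 5/4 = -20280 - 5/4 = -81125/4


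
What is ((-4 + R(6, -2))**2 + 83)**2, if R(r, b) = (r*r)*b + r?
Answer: 24830289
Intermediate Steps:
R(r, b) = r + b*r**2 (R(r, b) = r**2*b + r = b*r**2 + r = r + b*r**2)
((-4 + R(6, -2))**2 + 83)**2 = ((-4 + 6*(1 - 2*6))**2 + 83)**2 = ((-4 + 6*(1 - 12))**2 + 83)**2 = ((-4 + 6*(-11))**2 + 83)**2 = ((-4 - 66)**2 + 83)**2 = ((-70)**2 + 83)**2 = (4900 + 83)**2 = 4983**2 = 24830289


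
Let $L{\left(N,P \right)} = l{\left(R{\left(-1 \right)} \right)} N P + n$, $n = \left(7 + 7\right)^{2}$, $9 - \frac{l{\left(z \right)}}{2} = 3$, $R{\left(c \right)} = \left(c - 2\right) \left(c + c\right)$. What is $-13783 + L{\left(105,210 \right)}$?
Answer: $251013$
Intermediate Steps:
$R{\left(c \right)} = 2 c \left(-2 + c\right)$ ($R{\left(c \right)} = \left(-2 + c\right) 2 c = 2 c \left(-2 + c\right)$)
$l{\left(z \right)} = 12$ ($l{\left(z \right)} = 18 - 6 = 12$)
$n = 196$ ($n = 14^{2} = 196$)
$L{\left(N,P \right)} = 196 + 12 N P$ ($L{\left(N,P \right)} = 12 N P + 196 = 196 + 12 N P$)
$-13783 + L{\left(105,210 \right)} = -13783 + \left(196 + 12 \cdot 105 \cdot 210\right) = -13783 + \left(196 + 264600\right) = -13783 + 264796 = 251013$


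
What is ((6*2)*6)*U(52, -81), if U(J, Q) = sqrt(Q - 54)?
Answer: 216*I*sqrt(15) ≈ 836.56*I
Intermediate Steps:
U(J, Q) = sqrt(-54 + Q)
((6*2)*6)*U(52, -81) = ((6*2)*6)*sqrt(-54 - 81) = (12*6)*sqrt(-135) = 72*(3*I*sqrt(15)) = 216*I*sqrt(15)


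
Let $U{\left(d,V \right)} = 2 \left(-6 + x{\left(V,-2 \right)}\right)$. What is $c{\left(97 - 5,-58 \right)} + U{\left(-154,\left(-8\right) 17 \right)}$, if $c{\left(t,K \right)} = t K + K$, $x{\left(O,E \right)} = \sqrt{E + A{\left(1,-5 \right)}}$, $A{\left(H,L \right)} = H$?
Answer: $-5406 + 2 i \approx -5406.0 + 2.0 i$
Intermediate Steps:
$x{\left(O,E \right)} = \sqrt{1 + E}$ ($x{\left(O,E \right)} = \sqrt{E + 1} = \sqrt{1 + E}$)
$c{\left(t,K \right)} = K + K t$ ($c{\left(t,K \right)} = K t + K = K + K t$)
$U{\left(d,V \right)} = -12 + 2 i$ ($U{\left(d,V \right)} = 2 \left(-6 + \sqrt{1 - 2}\right) = 2 \left(-6 + \sqrt{-1}\right) = 2 \left(-6 + i\right) = -12 + 2 i$)
$c{\left(97 - 5,-58 \right)} + U{\left(-154,\left(-8\right) 17 \right)} = - 58 \left(1 + \left(97 - 5\right)\right) - \left(12 - 2 i\right) = - 58 \left(1 + 92\right) - \left(12 - 2 i\right) = \left(-58\right) 93 - \left(12 - 2 i\right) = -5394 - \left(12 - 2 i\right) = -5406 + 2 i$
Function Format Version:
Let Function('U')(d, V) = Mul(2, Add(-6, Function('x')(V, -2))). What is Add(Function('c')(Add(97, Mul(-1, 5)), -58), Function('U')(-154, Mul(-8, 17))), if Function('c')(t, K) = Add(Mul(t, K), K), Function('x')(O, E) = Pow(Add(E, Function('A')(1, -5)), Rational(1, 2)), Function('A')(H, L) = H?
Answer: Add(-5406, Mul(2, I)) ≈ Add(-5406.0, Mul(2.0000, I))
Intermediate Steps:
Function('x')(O, E) = Pow(Add(1, E), Rational(1, 2)) (Function('x')(O, E) = Pow(Add(E, 1), Rational(1, 2)) = Pow(Add(1, E), Rational(1, 2)))
Function('c')(t, K) = Add(K, Mul(K, t)) (Function('c')(t, K) = Add(Mul(K, t), K) = Add(K, Mul(K, t)))
Function('U')(d, V) = Add(-12, Mul(2, I)) (Function('U')(d, V) = Mul(2, Add(-6, Pow(Add(1, -2), Rational(1, 2)))) = Mul(2, Add(-6, Pow(-1, Rational(1, 2)))) = Mul(2, Add(-6, I)) = Add(-12, Mul(2, I)))
Add(Function('c')(Add(97, Mul(-1, 5)), -58), Function('U')(-154, Mul(-8, 17))) = Add(Mul(-58, Add(1, Add(97, Mul(-1, 5)))), Add(-12, Mul(2, I))) = Add(Mul(-58, Add(1, Add(97, -5))), Add(-12, Mul(2, I))) = Add(Mul(-58, Add(1, 92)), Add(-12, Mul(2, I))) = Add(Mul(-58, 93), Add(-12, Mul(2, I))) = Add(-5394, Add(-12, Mul(2, I))) = Add(-5406, Mul(2, I))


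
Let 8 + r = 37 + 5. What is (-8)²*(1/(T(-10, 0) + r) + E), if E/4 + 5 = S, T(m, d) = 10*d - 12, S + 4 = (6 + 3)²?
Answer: 202784/11 ≈ 18435.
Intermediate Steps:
S = 77 (S = -4 + (6 + 3)² = -4 + 9² = -4 + 81 = 77)
r = 34 (r = -8 + (37 + 5) = -8 + 42 = 34)
T(m, d) = -12 + 10*d
E = 288 (E = -20 + 4*77 = -20 + 308 = 288)
(-8)²*(1/(T(-10, 0) + r) + E) = (-8)²*(1/((-12 + 10*0) + 34) + 288) = 64*(1/((-12 + 0) + 34) + 288) = 64*(1/(-12 + 34) + 288) = 64*(1/22 + 288) = 64*(6337/22) = 202784/11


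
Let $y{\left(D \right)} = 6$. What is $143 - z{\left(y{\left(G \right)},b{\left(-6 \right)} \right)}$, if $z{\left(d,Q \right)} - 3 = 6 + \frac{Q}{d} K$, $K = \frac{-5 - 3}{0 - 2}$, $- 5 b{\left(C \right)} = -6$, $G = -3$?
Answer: $\frac{666}{5} \approx 133.2$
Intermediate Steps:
$b{\left(C \right)} = \frac{6}{5}$ ($b{\left(C \right)} = \left(- \frac{1}{5}\right) \left(-6\right) = \frac{6}{5}$)
$K = 4$ ($K = - \frac{8}{-2} = \left(-8\right) \left(- \frac{1}{2}\right) = 4$)
$z{\left(d,Q \right)} = 9 + \frac{4 Q}{d}$ ($z{\left(d,Q \right)} = 3 + \left(6 + \frac{Q}{d} 4\right) = 3 + \left(6 + \frac{4 Q}{d}\right) = 9 + \frac{4 Q}{d}$)
$143 - z{\left(y{\left(G \right)},b{\left(-6 \right)} \right)} = 143 - \left(9 + 4 \cdot \frac{6}{5} \cdot \frac{1}{6}\right) = 143 - \left(9 + \frac{4}{5}\right) = 143 - \frac{49}{5} = \frac{666}{5}$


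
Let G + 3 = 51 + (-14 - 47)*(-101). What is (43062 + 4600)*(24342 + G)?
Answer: 1456121762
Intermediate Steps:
G = 6209 (G = -3 + (51 + (-14 - 47)*(-101)) = -3 + (51 - 61*(-101)) = -3 + (51 + 6161) = -3 + 6212 = 6209)
(43062 + 4600)*(24342 + G) = (43062 + 4600)*(24342 + 6209) = 47662*30551 = 1456121762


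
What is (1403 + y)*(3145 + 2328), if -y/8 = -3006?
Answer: 139293323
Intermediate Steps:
y = 24048 (y = -8*(-3006) = 24048)
(1403 + y)*(3145 + 2328) = (1403 + 24048)*(3145 + 2328) = 25451*5473 = 139293323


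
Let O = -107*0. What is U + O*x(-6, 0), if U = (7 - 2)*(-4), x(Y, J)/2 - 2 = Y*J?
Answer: -20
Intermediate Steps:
x(Y, J) = 4 + 2*J*Y (x(Y, J) = 4 + 2*(Y*J) = 4 + 2*(J*Y) = 4 + 2*J*Y)
O = 0
U = -20 (U = 5*(-4) = -20)
U + O*x(-6, 0) = -20 + 0*(4 + 2*0*(-6)) = -20 + 0*(4 + 0) = -20 + 0*4 = -20 + 0 = -20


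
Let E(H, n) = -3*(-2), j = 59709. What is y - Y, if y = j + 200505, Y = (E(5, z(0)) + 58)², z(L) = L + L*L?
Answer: 256118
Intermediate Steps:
z(L) = L + L²
E(H, n) = 6
Y = 4096 (Y = (6 + 58)² = 64² = 4096)
y = 260214 (y = 59709 + 200505 = 260214)
y - Y = 260214 - 1*4096 = 260214 - 4096 = 256118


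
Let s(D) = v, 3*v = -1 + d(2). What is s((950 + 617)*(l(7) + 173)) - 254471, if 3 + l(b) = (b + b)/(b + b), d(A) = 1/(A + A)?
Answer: -1017885/4 ≈ -2.5447e+5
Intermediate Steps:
d(A) = 1/(2*A)
v = -¼ (v = (-1 + (½)/2)/3 = (-1 + (½)*(½))/3 = (-1 + ¼)/3 = (⅓)*(-¾) = -¼ ≈ -0.25000)
l(b) = -2 (l(b) = -3 + (b + b)/(b + b) = -3 + (2*b)/((2*b)) = -3 + (2*b)*(1/(2*b)) = -3 + 1 = -2)
s(D) = -¼
s((950 + 617)*(l(7) + 173)) - 254471 = -¼ - 254471 = -1017885/4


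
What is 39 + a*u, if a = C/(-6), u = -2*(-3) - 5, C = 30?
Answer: 34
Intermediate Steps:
u = 1 (u = 6 - 5 = 1)
a = -5 (a = 30/(-6) = 30*(-1/6) = -5)
39 + a*u = 39 - 5*1 = 39 - 5 = 34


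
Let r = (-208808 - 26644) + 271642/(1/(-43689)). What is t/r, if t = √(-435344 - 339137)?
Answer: -I*√774481/11868002790 ≈ -7.4153e-8*I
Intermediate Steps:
t = I*√774481 (t = √(-774481) = I*√774481 ≈ 880.05*I)
r = -11868002790 (r = -235452 + 271642/(-1/43689) = -235452 + 271642*(-43689) = -235452 - 11867767338 = -11868002790)
t/r = (I*√774481)/(-11868002790) = (I*√774481)*(-1/11868002790) = -I*√774481/11868002790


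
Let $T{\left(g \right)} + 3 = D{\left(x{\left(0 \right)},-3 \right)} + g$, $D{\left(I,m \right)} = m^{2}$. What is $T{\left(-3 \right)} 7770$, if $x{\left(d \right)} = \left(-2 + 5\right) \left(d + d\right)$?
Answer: $23310$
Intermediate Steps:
$x{\left(d \right)} = 6 d$ ($x{\left(d \right)} = 3 \cdot 2 d = 6 d$)
$T{\left(g \right)} = 6 + g$ ($T{\left(g \right)} = -3 + \left(\left(-3\right)^{2} + g\right) = -3 + \left(9 + g\right) = 6 + g$)
$T{\left(-3 \right)} 7770 = \left(6 - 3\right) 7770 = 3 \cdot 7770 = 23310$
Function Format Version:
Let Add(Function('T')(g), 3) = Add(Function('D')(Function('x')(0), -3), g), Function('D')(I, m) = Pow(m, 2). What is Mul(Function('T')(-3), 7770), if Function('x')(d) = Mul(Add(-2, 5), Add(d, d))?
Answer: 23310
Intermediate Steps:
Function('x')(d) = Mul(6, d) (Function('x')(d) = Mul(3, Mul(2, d)) = Mul(6, d))
Function('T')(g) = Add(6, g) (Function('T')(g) = Add(-3, Add(Pow(-3, 2), g)) = Add(-3, Add(9, g)) = Add(6, g))
Mul(Function('T')(-3), 7770) = Mul(Add(6, -3), 7770) = Mul(3, 7770) = 23310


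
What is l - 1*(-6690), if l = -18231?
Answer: -11541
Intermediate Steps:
l - 1*(-6690) = -18231 - 1*(-6690) = -18231 + 6690 = -11541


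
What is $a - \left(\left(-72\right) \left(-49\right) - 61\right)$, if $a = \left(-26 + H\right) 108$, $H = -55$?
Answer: $-12215$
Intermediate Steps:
$a = -8748$ ($a = \left(-26 - 55\right) 108 = \left(-81\right) 108 = -8748$)
$a - \left(\left(-72\right) \left(-49\right) - 61\right) = -8748 - \left(\left(-72\right) \left(-49\right) - 61\right) = -8748 - \left(3528 - 61\right) = -8748 - 3467 = -12215$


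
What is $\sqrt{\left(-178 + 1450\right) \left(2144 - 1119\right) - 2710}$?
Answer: $\sqrt{1301090} \approx 1140.7$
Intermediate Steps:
$\sqrt{\left(-178 + 1450\right) \left(2144 - 1119\right) - 2710} = \sqrt{1272 \cdot 1025 - 2710} = \sqrt{1303800 - 2710} = \sqrt{1301090}$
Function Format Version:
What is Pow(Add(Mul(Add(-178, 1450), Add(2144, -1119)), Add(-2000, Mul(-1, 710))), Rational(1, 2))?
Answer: Pow(1301090, Rational(1, 2)) ≈ 1140.7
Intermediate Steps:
Pow(Add(Mul(Add(-178, 1450), Add(2144, -1119)), Add(-2000, Mul(-1, 710))), Rational(1, 2)) = Pow(Add(Mul(1272, 1025), Add(-2000, -710)), Rational(1, 2)) = Pow(Add(1303800, -2710), Rational(1, 2)) = Pow(1301090, Rational(1, 2))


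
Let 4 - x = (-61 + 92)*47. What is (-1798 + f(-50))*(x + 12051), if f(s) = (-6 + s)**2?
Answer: 14180124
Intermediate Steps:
x = -1453 (x = 4 - (-61 + 92)*47 = 4 - 31*47 = 4 - 1*1457 = 4 - 1457 = -1453)
(-1798 + f(-50))*(x + 12051) = (-1798 + (-6 - 50)**2)*(-1453 + 12051) = (-1798 + (-56)**2)*10598 = (-1798 + 3136)*10598 = 1338*10598 = 14180124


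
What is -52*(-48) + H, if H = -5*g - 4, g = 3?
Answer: 2477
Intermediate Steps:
H = -19 (H = -5*3 - 4 = -15 - 4 = -19)
-52*(-48) + H = -52*(-48) - 19 = 2496 - 19 = 2477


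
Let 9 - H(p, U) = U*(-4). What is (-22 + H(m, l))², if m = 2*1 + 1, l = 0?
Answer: 169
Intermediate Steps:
m = 3 (m = 2 + 1 = 3)
H(p, U) = 9 + 4*U (H(p, U) = 9 - U*(-4) = 9 - (-4)*U = 9 + 4*U)
(-22 + H(m, l))² = (-22 + (9 + 4*0))² = (-22 + (9 + 0))² = (-22 + 9)² = (-13)² = 169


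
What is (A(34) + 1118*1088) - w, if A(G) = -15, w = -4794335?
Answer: 6010704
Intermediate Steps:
(A(34) + 1118*1088) - w = (-15 + 1118*1088) - 1*(-4794335) = (-15 + 1216384) + 4794335 = 1216369 + 4794335 = 6010704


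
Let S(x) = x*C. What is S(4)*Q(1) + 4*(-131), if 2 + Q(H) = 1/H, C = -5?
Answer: -504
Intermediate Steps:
Q(H) = -2 + 1/H
S(x) = -5*x (S(x) = x*(-5) = -5*x)
S(4)*Q(1) + 4*(-131) = (-5*4)*(-2 + 1/1) + 4*(-131) = -20*(-2 + 1) - 524 = -20*(-1) - 524 = 20 - 524 = -504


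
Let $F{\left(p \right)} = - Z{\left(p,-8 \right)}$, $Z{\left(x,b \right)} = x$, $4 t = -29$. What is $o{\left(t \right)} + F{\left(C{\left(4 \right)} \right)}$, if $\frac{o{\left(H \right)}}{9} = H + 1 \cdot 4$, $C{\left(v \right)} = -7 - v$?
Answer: $- \frac{73}{4} \approx -18.25$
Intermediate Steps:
$t = - \frac{29}{4}$ ($t = \frac{1}{4} \left(-29\right) = - \frac{29}{4} \approx -7.25$)
$o{\left(H \right)} = 36 + 9 H$ ($o{\left(H \right)} = 9 \left(H + 1 \cdot 4\right) = 9 \left(H + 4\right) = 9 \left(4 + H\right) = 36 + 9 H$)
$F{\left(p \right)} = - p$
$o{\left(t \right)} + F{\left(C{\left(4 \right)} \right)} = \left(36 + 9 \left(- \frac{29}{4}\right)\right) - \left(-7 - 4\right) = \left(36 - \frac{261}{4}\right) - \left(-7 - 4\right) = - \frac{117}{4} - -11 = - \frac{117}{4} + 11 = - \frac{73}{4}$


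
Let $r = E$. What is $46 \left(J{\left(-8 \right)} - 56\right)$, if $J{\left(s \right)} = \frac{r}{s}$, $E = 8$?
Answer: $-2622$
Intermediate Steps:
$r = 8$
$J{\left(s \right)} = \frac{8}{s}$
$46 \left(J{\left(-8 \right)} - 56\right) = 46 \left(\frac{8}{-8} - 56\right) = 46 \left(8 \left(- \frac{1}{8}\right) - 56\right) = 46 \left(-1 - 56\right) = 46 \left(-57\right) = -2622$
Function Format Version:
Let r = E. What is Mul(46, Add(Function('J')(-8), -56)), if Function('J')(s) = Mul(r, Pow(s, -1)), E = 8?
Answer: -2622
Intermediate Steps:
r = 8
Function('J')(s) = Mul(8, Pow(s, -1))
Mul(46, Add(Function('J')(-8), -56)) = Mul(46, Add(Mul(8, Pow(-8, -1)), -56)) = Mul(46, Add(Mul(8, Rational(-1, 8)), -56)) = Mul(46, Add(-1, -56)) = Mul(46, -57) = -2622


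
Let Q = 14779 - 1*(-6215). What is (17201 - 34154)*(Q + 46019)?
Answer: -1136071389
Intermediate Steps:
Q = 20994 (Q = 14779 + 6215 = 20994)
(17201 - 34154)*(Q + 46019) = (17201 - 34154)*(20994 + 46019) = -16953*67013 = -1136071389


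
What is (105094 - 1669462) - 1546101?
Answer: -3110469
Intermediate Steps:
(105094 - 1669462) - 1546101 = -1564368 - 1546101 = -3110469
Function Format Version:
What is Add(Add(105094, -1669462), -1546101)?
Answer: -3110469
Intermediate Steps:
Add(Add(105094, -1669462), -1546101) = Add(-1564368, -1546101) = -3110469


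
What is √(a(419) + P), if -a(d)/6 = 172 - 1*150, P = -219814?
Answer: I*√219946 ≈ 468.98*I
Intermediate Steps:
a(d) = -132 (a(d) = -6*(172 - 1*150) = -6*(172 - 150) = -6*22 = -132)
√(a(419) + P) = √(-132 - 219814) = √(-219946) = I*√219946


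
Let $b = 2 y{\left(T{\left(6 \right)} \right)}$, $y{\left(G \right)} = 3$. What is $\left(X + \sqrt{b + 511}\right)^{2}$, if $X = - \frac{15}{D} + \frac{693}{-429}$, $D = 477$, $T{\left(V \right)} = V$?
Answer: $\frac{2220464029}{4272489} - \frac{6808 \sqrt{517}}{2067} \approx 444.82$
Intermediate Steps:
$b = 6$ ($b = 2 \cdot 3 = 6$)
$X = - \frac{3404}{2067}$ ($X = - \frac{15}{477} + \frac{693}{-429} = \left(-15\right) \frac{1}{477} + 693 \left(- \frac{1}{429}\right) = - \frac{5}{159} - \frac{21}{13} = - \frac{3404}{2067} \approx -1.6468$)
$\left(X + \sqrt{b + 511}\right)^{2} = \left(- \frac{3404}{2067} + \sqrt{6 + 511}\right)^{2} = \left(- \frac{3404}{2067} + \sqrt{517}\right)^{2}$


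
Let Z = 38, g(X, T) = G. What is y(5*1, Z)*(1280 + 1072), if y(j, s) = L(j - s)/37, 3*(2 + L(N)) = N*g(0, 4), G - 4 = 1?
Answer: -134064/37 ≈ -3623.4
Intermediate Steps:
G = 5 (G = 4 + 1 = 5)
g(X, T) = 5
L(N) = -2 + 5*N/3 (L(N) = -2 + (N*5)/3 = -2 + (5*N)/3 = -2 + 5*N/3)
y(j, s) = -2/37 - 5*s/111 + 5*j/111 (y(j, s) = (-2 + 5*(j - s)/3)/37 = (-2 + (-5*s/3 + 5*j/3))*(1/37) = (-2 - 5*s/3 + 5*j/3)*(1/37) = -2/37 - 5*s/111 + 5*j/111)
y(5*1, Z)*(1280 + 1072) = (-2/37 - 5/111*38 + 5*(5*1)/111)*(1280 + 1072) = (-2/37 - 190/111 + (5/111)*5)*2352 = (-2/37 - 190/111 + 25/111)*2352 = -57/37*2352 = -134064/37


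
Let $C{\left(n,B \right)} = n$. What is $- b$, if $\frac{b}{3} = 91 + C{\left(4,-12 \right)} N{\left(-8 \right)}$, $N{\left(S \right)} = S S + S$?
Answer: $-945$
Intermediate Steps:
$N{\left(S \right)} = S + S^{2}$ ($N{\left(S \right)} = S^{2} + S = S + S^{2}$)
$b = 945$ ($b = 3 \left(91 + 4 \left(- 8 \left(1 - 8\right)\right)\right) = 3 \left(91 + 4 \left(\left(-8\right) \left(-7\right)\right)\right) = 3 \left(91 + 4 \cdot 56\right) = 3 \left(91 + 224\right) = 3 \cdot 315 = 945$)
$- b = \left(-1\right) 945 = -945$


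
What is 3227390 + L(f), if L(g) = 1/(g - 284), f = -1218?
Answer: 4847539779/1502 ≈ 3.2274e+6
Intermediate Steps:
L(g) = 1/(-284 + g)
3227390 + L(f) = 3227390 + 1/(-284 - 1218) = 3227390 + 1/(-1502) = 3227390 - 1/1502 = 4847539779/1502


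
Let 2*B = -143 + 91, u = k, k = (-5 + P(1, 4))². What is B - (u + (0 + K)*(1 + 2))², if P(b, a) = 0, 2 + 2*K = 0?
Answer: -510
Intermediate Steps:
K = -1 (K = -1 + (½)*0 = -1 + 0 = -1)
k = 25 (k = (-5 + 0)² = (-5)² = 25)
u = 25
B = -26 (B = (-143 + 91)/2 = (½)*(-52) = -26)
B - (u + (0 + K)*(1 + 2))² = -26 - (25 + (0 - 1)*(1 + 2))² = -26 - (25 - 1*3)² = -26 - (25 - 3)² = -26 - 1*22² = -26 - 1*484 = -26 - 484 = -510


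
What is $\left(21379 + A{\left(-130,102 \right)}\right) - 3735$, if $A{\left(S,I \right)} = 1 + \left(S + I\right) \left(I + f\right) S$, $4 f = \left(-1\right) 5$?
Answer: $384375$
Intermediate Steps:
$f = - \frac{5}{4}$ ($f = \frac{\left(-1\right) 5}{4} = \frac{1}{4} \left(-5\right) = - \frac{5}{4} \approx -1.25$)
$A{\left(S,I \right)} = 1 + S \left(- \frac{5}{4} + I\right) \left(I + S\right)$ ($A{\left(S,I \right)} = 1 + \left(S + I\right) \left(I - \frac{5}{4}\right) S = 1 + \left(I + S\right) \left(- \frac{5}{4} + I\right) S = 1 + \left(- \frac{5}{4} + I\right) \left(I + S\right) S = 1 + S \left(- \frac{5}{4} + I\right) \left(I + S\right)$)
$\left(21379 + A{\left(-130,102 \right)}\right) - 3735 = \left(21379 - \left(-1 - 1702675 - 16575 + 1352520\right)\right) - 3735 = \left(21379 + \left(1 - 21125 + 102 \cdot 16900 - 1352520 + 16575\right)\right) - 3735 = \left(21379 + \left(1 - 21125 + 1723800 - 1352520 + 16575\right)\right) - 3735 = \left(21379 + 366731\right) - 3735 = 388110 - 3735 = 384375$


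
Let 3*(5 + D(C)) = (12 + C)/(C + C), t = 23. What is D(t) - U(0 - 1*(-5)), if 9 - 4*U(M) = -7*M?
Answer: -2173/138 ≈ -15.746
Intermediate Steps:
U(M) = 9/4 + 7*M/4 (U(M) = 9/4 - (-7)*M/4 = 9/4 + 7*M/4)
D(C) = -5 + (12 + C)/(6*C) (D(C) = -5 + ((12 + C)/(C + C))/3 = -5 + ((12 + C)/((2*C)))/3 = -5 + ((12 + C)*(1/(2*C)))/3 = -5 + ((12 + C)/(2*C))/3 = -5 + (12 + C)/(6*C))
D(t) - U(0 - 1*(-5)) = (-29/6 + 2/23) - (9/4 + 7*(0 - 1*(-5))/4) = (-29/6 + 2*(1/23)) - (9/4 + 7*(0 + 5)/4) = (-29/6 + 2/23) - (9/4 + (7/4)*5) = -655/138 - (9/4 + 35/4) = -655/138 - 1*11 = -655/138 - 11 = -2173/138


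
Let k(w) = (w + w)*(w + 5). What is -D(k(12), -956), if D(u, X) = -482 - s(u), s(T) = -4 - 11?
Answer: 467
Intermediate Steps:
s(T) = -15
k(w) = 2*w*(5 + w) (k(w) = (2*w)*(5 + w) = 2*w*(5 + w))
D(u, X) = -467 (D(u, X) = -482 - 1*(-15) = -482 + 15 = -467)
-D(k(12), -956) = -1*(-467) = 467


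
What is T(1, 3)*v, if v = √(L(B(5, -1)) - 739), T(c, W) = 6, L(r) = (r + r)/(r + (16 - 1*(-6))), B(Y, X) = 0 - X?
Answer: 6*I*√390885/23 ≈ 163.1*I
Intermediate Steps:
B(Y, X) = -X
L(r) = 2*r/(22 + r) (L(r) = (2*r)/(r + (16 + 6)) = (2*r)/(r + 22) = (2*r)/(22 + r) = 2*r/(22 + r))
v = I*√390885/23 (v = √(2*(-1*(-1))/(22 - 1*(-1)) - 739) = √(2*1/(22 + 1) - 739) = √(2*1/23 - 739) = √(2*1*(1/23) - 739) = √(2/23 - 739) = √(-16995/23) = I*√390885/23 ≈ 27.183*I)
T(1, 3)*v = 6*(I*√390885/23) = 6*I*√390885/23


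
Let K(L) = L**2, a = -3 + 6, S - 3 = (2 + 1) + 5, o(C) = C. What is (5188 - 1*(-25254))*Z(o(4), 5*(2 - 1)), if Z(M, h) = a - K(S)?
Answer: -3592156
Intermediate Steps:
S = 11 (S = 3 + ((2 + 1) + 5) = 3 + (3 + 5) = 3 + 8 = 11)
a = 3
Z(M, h) = -118 (Z(M, h) = 3 - 1*11**2 = 3 - 1*121 = 3 - 121 = -118)
(5188 - 1*(-25254))*Z(o(4), 5*(2 - 1)) = (5188 - 1*(-25254))*(-118) = (5188 + 25254)*(-118) = 30442*(-118) = -3592156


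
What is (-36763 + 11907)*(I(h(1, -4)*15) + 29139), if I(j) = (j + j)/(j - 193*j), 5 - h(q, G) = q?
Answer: -8691344701/12 ≈ -7.2428e+8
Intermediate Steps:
h(q, G) = 5 - q
I(j) = -1/96 (I(j) = (2*j)/((-192*j)) = (2*j)*(-1/(192*j)) = -1/96)
(-36763 + 11907)*(I(h(1, -4)*15) + 29139) = (-36763 + 11907)*(-1/96 + 29139) = -24856*2797343/96 = -8691344701/12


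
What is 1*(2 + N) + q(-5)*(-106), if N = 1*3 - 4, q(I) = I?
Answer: 531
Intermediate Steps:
N = -1 (N = 3 - 4 = -1)
1*(2 + N) + q(-5)*(-106) = 1*(2 - 1) - 5*(-106) = 1*1 + 530 = 1 + 530 = 531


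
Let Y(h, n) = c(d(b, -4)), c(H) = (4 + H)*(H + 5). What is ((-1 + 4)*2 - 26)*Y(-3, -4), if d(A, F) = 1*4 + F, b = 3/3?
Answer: -400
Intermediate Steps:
b = 1 (b = 3*(1/3) = 1)
d(A, F) = 4 + F
c(H) = (4 + H)*(5 + H)
Y(h, n) = 20 (Y(h, n) = 20 + (4 - 4)**2 + 9*(4 - 4) = 20 + 0**2 + 9*0 = 20 + 0 + 0 = 20)
((-1 + 4)*2 - 26)*Y(-3, -4) = ((-1 + 4)*2 - 26)*20 = (3*2 - 26)*20 = (6 - 26)*20 = -20*20 = -400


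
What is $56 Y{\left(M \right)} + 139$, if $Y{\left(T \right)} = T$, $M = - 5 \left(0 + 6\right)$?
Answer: $-1541$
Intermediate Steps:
$M = -30$ ($M = \left(-5\right) 6 = -30$)
$56 Y{\left(M \right)} + 139 = 56 \left(-30\right) + 139 = -1680 + 139 = -1541$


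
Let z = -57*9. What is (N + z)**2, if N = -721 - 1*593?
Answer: 3337929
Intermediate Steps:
N = -1314 (N = -721 - 593 = -1314)
z = -513
(N + z)**2 = (-1314 - 513)**2 = (-1827)**2 = 3337929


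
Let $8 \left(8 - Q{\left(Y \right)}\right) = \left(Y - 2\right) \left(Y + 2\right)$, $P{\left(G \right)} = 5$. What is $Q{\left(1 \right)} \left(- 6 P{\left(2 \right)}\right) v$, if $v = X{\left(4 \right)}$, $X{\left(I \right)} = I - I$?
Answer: $0$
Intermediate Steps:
$X{\left(I \right)} = 0$
$v = 0$
$Q{\left(Y \right)} = 8 - \frac{\left(-2 + Y\right) \left(2 + Y\right)}{8}$ ($Q{\left(Y \right)} = 8 - \frac{\left(Y - 2\right) \left(Y + 2\right)}{8} = 8 - \frac{\left(-2 + Y\right) \left(2 + Y\right)}{8}$)
$Q{\left(1 \right)} \left(- 6 P{\left(2 \right)}\right) v = \left(\frac{17}{2} - \frac{1^{2}}{8}\right) \left(\left(-6\right) 5\right) 0 = \left(\frac{17}{2} - \frac{1}{8}\right) \left(-30\right) 0 = \frac{67}{8} \left(-30\right) 0 = \left(- \frac{1005}{4}\right) 0 = 0$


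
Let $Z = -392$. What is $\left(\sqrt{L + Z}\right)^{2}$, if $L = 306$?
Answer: $-86$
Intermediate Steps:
$\left(\sqrt{L + Z}\right)^{2} = \left(\sqrt{306 - 392}\right)^{2} = \left(\sqrt{-86}\right)^{2} = \left(i \sqrt{86}\right)^{2} = -86$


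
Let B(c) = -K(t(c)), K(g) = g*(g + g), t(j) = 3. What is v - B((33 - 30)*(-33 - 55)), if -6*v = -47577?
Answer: 15895/2 ≈ 7947.5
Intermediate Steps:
K(g) = 2*g² (K(g) = g*(2*g) = 2*g²)
v = 15859/2 (v = -⅙*(-47577) = 15859/2 ≈ 7929.5)
B(c) = -18 (B(c) = -2*3² = -2*9 = -1*18 = -18)
v - B((33 - 30)*(-33 - 55)) = 15859/2 - 1*(-18) = 15859/2 + 18 = 15895/2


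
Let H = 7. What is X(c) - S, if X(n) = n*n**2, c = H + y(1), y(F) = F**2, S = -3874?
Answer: 4386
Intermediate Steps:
c = 8 (c = 7 + 1**2 = 7 + 1 = 8)
X(n) = n**3
X(c) - S = 8**3 - 1*(-3874) = 512 + 3874 = 4386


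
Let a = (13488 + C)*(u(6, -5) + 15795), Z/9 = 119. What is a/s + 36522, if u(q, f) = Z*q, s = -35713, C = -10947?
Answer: 1247846625/35713 ≈ 34941.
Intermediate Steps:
Z = 1071 (Z = 9*119 = 1071)
u(q, f) = 1071*q
a = 56463561 (a = (13488 - 10947)*(1071*6 + 15795) = 2541*(6426 + 15795) = 2541*22221 = 56463561)
a/s + 36522 = 56463561/(-35713) + 36522 = 56463561*(-1/35713) + 36522 = -56463561/35713 + 36522 = 1247846625/35713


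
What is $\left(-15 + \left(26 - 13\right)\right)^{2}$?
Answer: $4$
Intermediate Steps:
$\left(-15 + \left(26 - 13\right)\right)^{2} = \left(-15 + 13\right)^{2} = \left(-2\right)^{2} = 4$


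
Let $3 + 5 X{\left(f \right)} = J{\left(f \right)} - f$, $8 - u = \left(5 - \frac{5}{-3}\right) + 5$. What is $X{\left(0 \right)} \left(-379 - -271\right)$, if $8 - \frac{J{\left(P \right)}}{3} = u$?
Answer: $- \frac{3456}{5} \approx -691.2$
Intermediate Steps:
$u = - \frac{11}{3}$ ($u = 8 - \left(\left(5 - \frac{5}{-3}\right) + 5\right) = 8 - \left(\left(5 - - \frac{5}{3}\right) + 5\right) = 8 - \left(\left(5 + \frac{5}{3}\right) + 5\right) = 8 - \left(\frac{20}{3} + 5\right) = 8 - \frac{35}{3} = - \frac{11}{3} \approx -3.6667$)
$J{\left(P \right)} = 35$ ($J{\left(P \right)} = 24 - -11 = 24 + 11 = 35$)
$X{\left(f \right)} = \frac{32}{5} - \frac{f}{5}$ ($X{\left(f \right)} = - \frac{3}{5} + \frac{35 - f}{5} = - \frac{3}{5} - \left(-7 + \frac{f}{5}\right) = \frac{32}{5} - \frac{f}{5}$)
$X{\left(0 \right)} \left(-379 - -271\right) = \left(\frac{32}{5} - 0\right) \left(-379 - -271\right) = \left(\frac{32}{5} + 0\right) \left(-379 + 271\right) = \frac{32}{5} \left(-108\right) = - \frac{3456}{5}$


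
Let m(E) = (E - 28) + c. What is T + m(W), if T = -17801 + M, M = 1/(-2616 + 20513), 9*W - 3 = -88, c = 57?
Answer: -2864110592/161073 ≈ -17781.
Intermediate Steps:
W = -85/9 (W = ⅓ + (⅑)*(-88) = ⅓ - 88/9 = -85/9 ≈ -9.4444)
m(E) = 29 + E (m(E) = (E - 28) + 57 = (-28 + E) + 57 = 29 + E)
M = 1/17897 ≈ 5.5875e-5
T = -318584496/17897 (T = -17801 + 1/17897 = -318584496/17897 ≈ -17801.)
T + m(W) = -318584496/17897 + (29 - 85/9) = -318584496/17897 + 176/9 = -2864110592/161073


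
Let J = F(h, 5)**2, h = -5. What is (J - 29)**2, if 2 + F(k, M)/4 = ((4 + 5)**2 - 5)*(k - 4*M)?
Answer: 3350283670273225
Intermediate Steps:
F(k, M) = -8 - 1216*M + 304*k (F(k, M) = -8 + 4*(((4 + 5)**2 - 5)*(k - 4*M)) = -8 + 4*((9**2 - 5)*(k - 4*M)) = -8 + 4*((81 - 5)*(k - 4*M)) = -8 + 4*(76*(k - 4*M)) = -8 + 4*(-304*M + 76*k) = -8 + (-1216*M + 304*k) = -8 - 1216*M + 304*k)
J = 57881664 (J = (-8 - 1216*5 + 304*(-5))**2 = (-8 - 6080 - 1520)**2 = (-7608)**2 = 57881664)
(J - 29)**2 = (57881664 - 29)**2 = 57881635**2 = 3350283670273225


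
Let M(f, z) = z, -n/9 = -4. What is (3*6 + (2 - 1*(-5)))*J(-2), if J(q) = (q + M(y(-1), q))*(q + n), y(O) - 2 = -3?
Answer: -3400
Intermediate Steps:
n = 36 (n = -9*(-4) = 36)
y(O) = -1 (y(O) = 2 - 3 = -1)
J(q) = 2*q*(36 + q) (J(q) = (q + q)*(q + 36) = (2*q)*(36 + q) = 2*q*(36 + q))
(3*6 + (2 - 1*(-5)))*J(-2) = (3*6 + (2 - 1*(-5)))*(2*(-2)*(36 - 2)) = (18 + (2 + 5))*(2*(-2)*34) = (18 + 7)*(-136) = 25*(-136) = -3400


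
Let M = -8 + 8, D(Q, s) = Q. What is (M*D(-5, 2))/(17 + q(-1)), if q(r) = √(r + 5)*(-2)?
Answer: 0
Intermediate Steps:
q(r) = -2*√(5 + r) (q(r) = √(5 + r)*(-2) = -2*√(5 + r))
M = 0
(M*D(-5, 2))/(17 + q(-1)) = (0*(-5))/(17 - 2*√(5 - 1)) = 0/(17 - 2*√4) = 0/(17 - 2*2) = 0/(17 - 4) = 0/13 = 0*(1/13) = 0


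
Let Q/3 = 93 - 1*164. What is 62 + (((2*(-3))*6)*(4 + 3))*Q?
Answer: 53738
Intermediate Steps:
Q = -213 (Q = 3*(93 - 1*164) = 3*(93 - 164) = 3*(-71) = -213)
62 + (((2*(-3))*6)*(4 + 3))*Q = 62 + (((2*(-3))*6)*(4 + 3))*(-213) = 62 + (-6*6*7)*(-213) = 62 - 36*7*(-213) = 62 - 252*(-213) = 62 + 53676 = 53738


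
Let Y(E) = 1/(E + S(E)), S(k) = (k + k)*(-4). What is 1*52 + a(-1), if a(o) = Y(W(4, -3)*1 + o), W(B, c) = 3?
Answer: 727/14 ≈ 51.929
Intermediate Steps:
S(k) = -8*k (S(k) = (2*k)*(-4) = -8*k)
Y(E) = -1/(7*E) (Y(E) = 1/(E - 8*E) = 1/(-7*E) = -1/(7*E))
a(o) = -1/(7*(3 + o)) (a(o) = -1/(7*(3*1 + o)) = -1/(7*(3 + o)))
1*52 + a(-1) = 1*52 + 1/(7*(-3 - 1*(-1))) = 52 + 1/(7*(-3 + 1)) = 52 + (⅐)/(-2) = 52 + (⅐)*(-½) = 52 - 1/14 = 727/14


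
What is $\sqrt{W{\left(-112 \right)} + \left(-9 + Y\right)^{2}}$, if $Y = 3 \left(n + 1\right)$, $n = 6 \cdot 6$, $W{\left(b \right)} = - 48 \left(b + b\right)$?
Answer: $2 \sqrt{5289} \approx 145.45$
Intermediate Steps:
$W{\left(b \right)} = - 96 b$ ($W{\left(b \right)} = - 48 \cdot 2 b = - 96 b$)
$n = 36$
$Y = 111$ ($Y = 3 \left(36 + 1\right) = 3 \cdot 37 = 111$)
$\sqrt{W{\left(-112 \right)} + \left(-9 + Y\right)^{2}} = \sqrt{\left(-96\right) \left(-112\right) + \left(-9 + 111\right)^{2}} = \sqrt{10752 + 102^{2}} = \sqrt{10752 + 10404} = \sqrt{21156} = 2 \sqrt{5289}$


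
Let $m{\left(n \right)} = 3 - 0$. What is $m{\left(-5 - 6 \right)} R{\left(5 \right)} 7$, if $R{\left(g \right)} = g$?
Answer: $105$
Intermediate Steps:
$m{\left(n \right)} = 3$ ($m{\left(n \right)} = 3 + 0 = 3$)
$m{\left(-5 - 6 \right)} R{\left(5 \right)} 7 = 3 \cdot 5 \cdot 7 = 15 \cdot 7 = 105$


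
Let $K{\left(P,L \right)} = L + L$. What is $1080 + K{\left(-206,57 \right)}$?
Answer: $1194$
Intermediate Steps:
$K{\left(P,L \right)} = 2 L$
$1080 + K{\left(-206,57 \right)} = 1080 + 2 \cdot 57 = 1080 + 114 = 1194$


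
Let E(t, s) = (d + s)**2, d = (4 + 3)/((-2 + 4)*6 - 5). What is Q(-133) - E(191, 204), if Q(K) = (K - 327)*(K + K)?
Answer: 80335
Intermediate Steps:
Q(K) = 2*K*(-327 + K) (Q(K) = (-327 + K)*(2*K) = 2*K*(-327 + K))
d = 1 (d = 7/(2*6 - 5) = 7/(12 - 5) = 7/7 = 7*(1/7) = 1)
E(t, s) = (1 + s)**2
Q(-133) - E(191, 204) = 2*(-133)*(-327 - 133) - (1 + 204)**2 = 2*(-133)*(-460) - 1*205**2 = 122360 - 1*42025 = 122360 - 42025 = 80335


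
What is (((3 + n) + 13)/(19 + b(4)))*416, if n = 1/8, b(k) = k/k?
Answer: 1677/5 ≈ 335.40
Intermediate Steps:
b(k) = 1
n = ⅛ ≈ 0.12500
(((3 + n) + 13)/(19 + b(4)))*416 = (((3 + ⅛) + 13)/(19 + 1))*416 = ((25/8 + 13)/20)*416 = ((129/8)*(1/20))*416 = (129/160)*416 = 1677/5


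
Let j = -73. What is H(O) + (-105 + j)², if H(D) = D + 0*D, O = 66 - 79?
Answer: 31671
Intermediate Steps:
O = -13
H(D) = D (H(D) = D + 0 = D)
H(O) + (-105 + j)² = -13 + (-105 - 73)² = -13 + (-178)² = -13 + 31684 = 31671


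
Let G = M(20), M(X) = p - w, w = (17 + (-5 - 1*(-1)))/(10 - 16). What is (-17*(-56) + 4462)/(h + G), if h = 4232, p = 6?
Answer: 32484/25441 ≈ 1.2768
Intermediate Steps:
w = -13/6 (w = (17 + (-5 + 1))/(-6) = (17 - 4)*(-1/6) = 13*(-1/6) = -13/6 ≈ -2.1667)
M(X) = 49/6 (M(X) = 6 - 1*(-13/6) = 6 + 13/6 = 49/6)
G = 49/6 ≈ 8.1667
(-17*(-56) + 4462)/(h + G) = (-17*(-56) + 4462)/(4232 + 49/6) = (952 + 4462)/(25441/6) = 5414*(6/25441) = 32484/25441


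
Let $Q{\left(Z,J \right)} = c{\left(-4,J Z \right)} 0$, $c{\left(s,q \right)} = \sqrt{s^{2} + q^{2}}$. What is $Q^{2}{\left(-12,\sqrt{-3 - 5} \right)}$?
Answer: $0$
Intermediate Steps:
$c{\left(s,q \right)} = \sqrt{q^{2} + s^{2}}$
$Q{\left(Z,J \right)} = 0$ ($Q{\left(Z,J \right)} = \sqrt{\left(J Z\right)^{2} + \left(-4\right)^{2}} \cdot 0 = \sqrt{J^{2} Z^{2} + 16} \cdot 0 = \sqrt{16 + J^{2} Z^{2}} \cdot 0 = 0$)
$Q^{2}{\left(-12,\sqrt{-3 - 5} \right)} = 0^{2} = 0$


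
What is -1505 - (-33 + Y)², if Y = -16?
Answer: -3906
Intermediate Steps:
-1505 - (-33 + Y)² = -1505 - (-33 - 16)² = -1505 - 1*(-49)² = -1505 - 1*2401 = -1505 - 2401 = -3906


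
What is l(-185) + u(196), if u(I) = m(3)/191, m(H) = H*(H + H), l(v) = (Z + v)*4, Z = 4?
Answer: -138266/191 ≈ -723.91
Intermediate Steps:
l(v) = 16 + 4*v (l(v) = (4 + v)*4 = 16 + 4*v)
m(H) = 2*H² (m(H) = H*(2*H) = 2*H²)
u(I) = 18/191 (u(I) = (2*3²)/191 = (2*9)*(1/191) = 18*(1/191) = 18/191)
l(-185) + u(196) = (16 + 4*(-185)) + 18/191 = (16 - 740) + 18/191 = -724 + 18/191 = -138266/191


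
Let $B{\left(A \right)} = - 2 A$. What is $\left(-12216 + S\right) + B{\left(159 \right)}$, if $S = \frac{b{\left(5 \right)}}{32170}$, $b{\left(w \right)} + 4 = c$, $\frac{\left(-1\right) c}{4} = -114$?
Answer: $- \frac{201609164}{16085} \approx -12534.0$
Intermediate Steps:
$c = 456$ ($c = \left(-4\right) \left(-114\right) = 456$)
$b{\left(w \right)} = 452$ ($b{\left(w \right)} = -4 + 456 = 452$)
$S = \frac{226}{16085}$ ($S = \frac{452}{32170} = 452 \cdot \frac{1}{32170} = \frac{226}{16085} \approx 0.01405$)
$\left(-12216 + S\right) + B{\left(159 \right)} = \left(-12216 + \frac{226}{16085}\right) - 318 = - \frac{196494134}{16085} - 318 = - \frac{201609164}{16085}$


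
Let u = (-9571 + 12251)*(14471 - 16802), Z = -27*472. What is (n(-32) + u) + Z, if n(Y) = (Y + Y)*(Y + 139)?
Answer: -6266672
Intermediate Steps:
n(Y) = 2*Y*(139 + Y) (n(Y) = (2*Y)*(139 + Y) = 2*Y*(139 + Y))
Z = -12744
u = -6247080 (u = 2680*(-2331) = -6247080)
(n(-32) + u) + Z = (2*(-32)*(139 - 32) - 6247080) - 12744 = (2*(-32)*107 - 6247080) - 12744 = (-6848 - 6247080) - 12744 = -6253928 - 12744 = -6266672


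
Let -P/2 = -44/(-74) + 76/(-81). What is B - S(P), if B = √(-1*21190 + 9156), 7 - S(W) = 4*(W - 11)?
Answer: -144607/2997 + I*√12034 ≈ -48.251 + 109.7*I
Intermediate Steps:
P = 2060/2997 (P = -2*(-44/(-74) + 76/(-81)) = -2*(-44*(-1/74) + 76*(-1/81)) = -2*(22/37 - 76/81) = -2*(-1030/2997) = 2060/2997 ≈ 0.68735)
S(W) = 51 - 4*W (S(W) = 7 - 4*(W - 11) = 7 - 4*(-11 + W) = 7 - (-44 + 4*W) = 7 + (44 - 4*W) = 51 - 4*W)
B = I*√12034 (B = √(-21190 + 9156) = √(-12034) = I*√12034 ≈ 109.7*I)
B - S(P) = I*√12034 - (51 - 4*2060/2997) = I*√12034 - (51 - 8240/2997) = I*√12034 - 1*144607/2997 = I*√12034 - 144607/2997 = -144607/2997 + I*√12034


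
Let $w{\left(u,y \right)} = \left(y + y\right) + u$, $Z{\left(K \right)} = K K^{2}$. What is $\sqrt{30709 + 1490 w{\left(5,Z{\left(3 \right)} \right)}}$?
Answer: $\sqrt{118619} \approx 344.41$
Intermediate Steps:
$Z{\left(K \right)} = K^{3}$
$w{\left(u,y \right)} = u + 2 y$ ($w{\left(u,y \right)} = 2 y + u = u + 2 y$)
$\sqrt{30709 + 1490 w{\left(5,Z{\left(3 \right)} \right)}} = \sqrt{30709 + 1490 \left(5 + 2 \cdot 3^{3}\right)} = \sqrt{30709 + 1490 \left(5 + 2 \cdot 27\right)} = \sqrt{30709 + 1490 \left(5 + 54\right)} = \sqrt{30709 + 1490 \cdot 59} = \sqrt{30709 + 87910} = \sqrt{118619}$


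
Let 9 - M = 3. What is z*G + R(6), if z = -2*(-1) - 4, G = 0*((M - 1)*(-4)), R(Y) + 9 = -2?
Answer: -11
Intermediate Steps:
M = 6 (M = 9 - 1*3 = 9 - 3 = 6)
R(Y) = -11 (R(Y) = -9 - 2 = -11)
G = 0 (G = 0*((6 - 1)*(-4)) = 0*(5*(-4)) = 0*(-20) = 0)
z = -2 (z = 2 - 4 = -2)
z*G + R(6) = -2*0 - 11 = 0 - 11 = -11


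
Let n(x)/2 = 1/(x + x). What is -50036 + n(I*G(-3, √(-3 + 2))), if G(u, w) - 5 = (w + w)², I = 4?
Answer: -200143/4 ≈ -50036.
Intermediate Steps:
G(u, w) = 5 + 4*w² (G(u, w) = 5 + (w + w)² = 5 + (2*w)² = 5 + 4*w²)
n(x) = 1/x (n(x) = 2/(x + x) = 2/((2*x)) = 2*(1/(2*x)) = 1/x)
-50036 + n(I*G(-3, √(-3 + 2))) = -50036 + 1/(4*(5 + 4*(√(-3 + 2))²)) = -50036 + 1/(4*(5 + 4*(√(-1))²)) = -50036 + 1/(4*(5 + 4*I²)) = -50036 + 1/(4*(5 + 4*(-1))) = -50036 + 1/(4*(5 - 4)) = -50036 + 1/(4*1) = -50036 + 1/4 = -50036 + ¼ = -200143/4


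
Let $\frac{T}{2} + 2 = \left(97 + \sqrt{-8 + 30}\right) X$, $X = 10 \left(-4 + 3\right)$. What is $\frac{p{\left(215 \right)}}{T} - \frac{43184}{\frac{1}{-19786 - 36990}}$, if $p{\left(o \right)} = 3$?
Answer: $\frac{1155520693180199}{471292} + \frac{15 \sqrt{22}}{942584} \approx 2.4518 \cdot 10^{9}$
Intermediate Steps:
$X = -10$ ($X = 10 \left(-1\right) = -10$)
$T = -1944 - 20 \sqrt{22}$ ($T = -4 + 2 \left(97 + \sqrt{-8 + 30}\right) \left(-10\right) = -4 + 2 \left(97 + \sqrt{22}\right) \left(-10\right) = -4 + 2 \left(-970 - 10 \sqrt{22}\right) = -4 - \left(1940 + 20 \sqrt{22}\right) = -1944 - 20 \sqrt{22} \approx -2037.8$)
$\frac{p{\left(215 \right)}}{T} - \frac{43184}{\frac{1}{-19786 - 36990}} = \frac{3}{-1944 - 20 \sqrt{22}} - \frac{43184}{\frac{1}{-19786 - 36990}} = \frac{3}{-1944 - 20 \sqrt{22}} - \frac{43184}{\frac{1}{-56776}} = \frac{3}{-1944 - 20 \sqrt{22}} - \frac{43184}{- \frac{1}{56776}} = \frac{3}{-1944 - 20 \sqrt{22}} - -2451814784 = \frac{3}{-1944 - 20 \sqrt{22}} + 2451814784 = 2451814784 + \frac{3}{-1944 - 20 \sqrt{22}}$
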